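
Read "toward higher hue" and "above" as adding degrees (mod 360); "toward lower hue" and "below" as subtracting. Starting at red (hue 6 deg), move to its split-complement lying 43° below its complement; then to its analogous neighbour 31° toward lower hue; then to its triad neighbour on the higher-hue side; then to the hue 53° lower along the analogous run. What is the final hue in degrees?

split-comp 43° ↓ +137°: 6 + 137 = 143°
analog 31° ↓ −31°: 143 − 31 = 112°
triadic ↑ +120°: 112 + 120 = 232°
analog 53° ↓ −53°: 232 − 53 = 179°

179°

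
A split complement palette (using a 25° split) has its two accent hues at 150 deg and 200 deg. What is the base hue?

355°

The accents sit 25° either side of the complement, so the complement is their short-arc midpoint on the wheel.
Short-arc midpoint of 150° and 200°: 175°.
Base is 180° from the complement: 175 − 180 = -5 → -5 + 360 = 355°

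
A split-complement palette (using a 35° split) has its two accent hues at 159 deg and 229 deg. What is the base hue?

The accents sit 35° either side of the complement, so the complement is their short-arc midpoint on the wheel.
Short-arc midpoint of 159° and 229°: 194°.
Base is 180° from the complement: 194 − 180 = 14°

14°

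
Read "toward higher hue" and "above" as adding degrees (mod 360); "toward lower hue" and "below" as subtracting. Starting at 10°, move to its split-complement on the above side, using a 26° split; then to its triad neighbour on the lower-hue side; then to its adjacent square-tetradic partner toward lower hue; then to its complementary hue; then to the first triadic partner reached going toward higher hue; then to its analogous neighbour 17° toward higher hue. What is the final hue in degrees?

10 + 206 = 216°   (split-comp 26° ↑)
216 − 120 = 96°   (triadic ↓)
96 − 90 = 6°   (square ↓)
6 + 180 = 186°   (complement)
186 + 120 = 306°   (triadic ↑)
306 + 17 = 323°   (analog 17° ↑)

323°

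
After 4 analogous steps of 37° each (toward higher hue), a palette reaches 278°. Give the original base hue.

4 steps of 37° (toward higher hue) give a net shift of +148°.
Start = end − shift: 278 − 148 = 130°

130°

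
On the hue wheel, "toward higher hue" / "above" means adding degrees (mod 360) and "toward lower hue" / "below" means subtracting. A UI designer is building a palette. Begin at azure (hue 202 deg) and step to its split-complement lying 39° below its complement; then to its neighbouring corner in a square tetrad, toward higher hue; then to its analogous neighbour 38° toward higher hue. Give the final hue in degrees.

111°

202 + 141 = 343°   (split-comp 39° ↓)
343 + 90 = 433 → 433 − 360 = 73°   (square ↑)
73 + 38 = 111°   (analog 38° ↑)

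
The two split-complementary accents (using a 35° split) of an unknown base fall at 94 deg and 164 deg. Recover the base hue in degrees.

309°

The accents sit 35° either side of the complement, so the complement is their short-arc midpoint on the wheel.
Short-arc midpoint of 94° and 164°: 129°.
Base is 180° from the complement: 129 − 180 = -51 → -51 + 360 = 309°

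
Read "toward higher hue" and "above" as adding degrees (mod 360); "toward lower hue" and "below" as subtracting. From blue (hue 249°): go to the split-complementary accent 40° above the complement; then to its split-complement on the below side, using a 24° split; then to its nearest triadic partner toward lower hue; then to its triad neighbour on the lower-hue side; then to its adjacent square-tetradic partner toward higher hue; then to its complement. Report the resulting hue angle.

295°

+220° (split-comp 40° ↑): 249 + 220 = 469 → 469 − 360 = 109°
+156° (split-comp 24° ↓): 109 + 156 = 265°
−120° (triadic ↓): 265 − 120 = 145°
−120° (triadic ↓): 145 − 120 = 25°
+90° (square ↑): 25 + 90 = 115°
+180° (complement): 115 + 180 = 295°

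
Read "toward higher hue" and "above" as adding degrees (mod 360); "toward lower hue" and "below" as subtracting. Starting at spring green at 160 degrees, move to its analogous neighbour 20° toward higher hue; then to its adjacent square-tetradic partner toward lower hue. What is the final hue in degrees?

+20° (analog 20° ↑): 160 + 20 = 180°
−90° (square ↓): 180 − 90 = 90°

90°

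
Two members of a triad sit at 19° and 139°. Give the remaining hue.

259°

A triad spaces three hues 120° apart.
The full set is {19°, 139°, 259°}.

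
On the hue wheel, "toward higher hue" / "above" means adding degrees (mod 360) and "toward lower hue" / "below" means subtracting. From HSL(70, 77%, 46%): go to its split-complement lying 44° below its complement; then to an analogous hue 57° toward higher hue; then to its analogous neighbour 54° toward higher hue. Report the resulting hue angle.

split-comp 44° ↓ +136°: 70 + 136 = 206°
analog 57° ↑ +57°: 206 + 57 = 263°
analog 54° ↑ +54°: 263 + 54 = 317°

317°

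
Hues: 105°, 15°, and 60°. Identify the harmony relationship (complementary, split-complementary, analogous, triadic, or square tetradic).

Sort the hues: 15°, 60°, 105°.
Successive gaps around the wheel: 45°, 45°, 270°.
A run of hues at equal small steps (45°) with one large closing gap is an analogous group.

analogous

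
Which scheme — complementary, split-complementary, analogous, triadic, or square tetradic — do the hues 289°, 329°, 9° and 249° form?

analogous

Sort the hues: 9°, 249°, 289°, 329°.
Successive gaps around the wheel: 240°, 40°, 40°, 40°.
A run of hues at equal small steps (40°) with one large closing gap is an analogous group.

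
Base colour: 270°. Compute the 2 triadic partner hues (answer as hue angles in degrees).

270 + 120 = 390 → 390 − 360 = 30°
270 + 240 = 510 → 510 − 360 = 150°

30° and 150°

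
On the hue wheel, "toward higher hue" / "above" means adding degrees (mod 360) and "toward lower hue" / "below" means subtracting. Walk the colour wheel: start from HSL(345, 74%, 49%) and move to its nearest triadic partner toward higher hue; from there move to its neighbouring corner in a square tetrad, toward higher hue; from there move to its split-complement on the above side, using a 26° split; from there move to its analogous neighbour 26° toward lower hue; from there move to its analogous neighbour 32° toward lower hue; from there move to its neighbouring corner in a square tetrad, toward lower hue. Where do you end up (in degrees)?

253°

345 + 120 = 465 → 465 − 360 = 105°   (triadic ↑)
105 + 90 = 195°   (square ↑)
195 + 206 = 401 → 401 − 360 = 41°   (split-comp 26° ↑)
41 − 26 = 15°   (analog 26° ↓)
15 − 32 = -17 → -17 + 360 = 343°   (analog 32° ↓)
343 − 90 = 253°   (square ↓)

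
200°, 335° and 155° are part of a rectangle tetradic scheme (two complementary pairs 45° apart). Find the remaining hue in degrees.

20°

A rectangular tetradic uses two complementary pairs 45° apart: offsets 0°, 45°, 180°, 225°.
Among {155°, 200°, 335°}, 335° and 155° are a 180° pair.
The remaining hue 200° needs its own complement: 200 + 180 = 380 → 380 − 360 = 20°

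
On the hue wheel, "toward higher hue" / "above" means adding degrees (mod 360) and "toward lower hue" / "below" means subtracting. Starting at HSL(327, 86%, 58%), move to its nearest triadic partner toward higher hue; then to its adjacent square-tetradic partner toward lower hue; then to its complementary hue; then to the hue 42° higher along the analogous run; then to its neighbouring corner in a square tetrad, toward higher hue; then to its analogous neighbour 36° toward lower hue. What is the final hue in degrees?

+120° (triadic ↑): 327 + 120 = 447 → 447 − 360 = 87°
−90° (square ↓): 87 − 90 = -3 → -3 + 360 = 357°
+180° (complement): 357 + 180 = 537 → 537 − 360 = 177°
+42° (analog 42° ↑): 177 + 42 = 219°
+90° (square ↑): 219 + 90 = 309°
−36° (analog 36° ↓): 309 − 36 = 273°

273°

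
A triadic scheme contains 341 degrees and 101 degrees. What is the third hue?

221°

A triad spaces three hues 120° apart.
The full set is {101°, 221°, 341°}.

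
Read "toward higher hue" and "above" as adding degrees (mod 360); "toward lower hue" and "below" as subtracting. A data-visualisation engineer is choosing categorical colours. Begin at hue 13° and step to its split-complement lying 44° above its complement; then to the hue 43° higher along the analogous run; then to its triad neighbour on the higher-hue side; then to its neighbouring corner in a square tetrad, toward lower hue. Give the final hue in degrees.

+224° (split-comp 44° ↑): 13 + 224 = 237°
+43° (analog 43° ↑): 237 + 43 = 280°
+120° (triadic ↑): 280 + 120 = 400 → 400 − 360 = 40°
−90° (square ↓): 40 − 90 = -50 → -50 + 360 = 310°

310°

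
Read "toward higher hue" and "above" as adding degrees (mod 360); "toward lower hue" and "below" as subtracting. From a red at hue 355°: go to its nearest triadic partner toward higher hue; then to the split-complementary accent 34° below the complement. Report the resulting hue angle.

261°

triadic ↑ +120°: 355 + 120 = 475 → 475 − 360 = 115°
split-comp 34° ↓ +146°: 115 + 146 = 261°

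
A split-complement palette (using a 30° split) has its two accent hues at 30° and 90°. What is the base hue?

The accents sit 30° either side of the complement, so the complement is their short-arc midpoint on the wheel.
Short-arc midpoint of 30° and 90°: 60°.
Base is 180° from the complement: 60 − 180 = -120 → -120 + 360 = 240°

240°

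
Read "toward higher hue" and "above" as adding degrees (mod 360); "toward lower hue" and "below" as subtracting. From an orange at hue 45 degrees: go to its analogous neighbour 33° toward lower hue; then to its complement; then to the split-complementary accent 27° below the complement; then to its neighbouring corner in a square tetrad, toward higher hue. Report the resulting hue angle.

75°

−33° (analog 33° ↓): 45 − 33 = 12°
+180° (complement): 12 + 180 = 192°
+153° (split-comp 27° ↓): 192 + 153 = 345°
+90° (square ↑): 345 + 90 = 435 → 435 − 360 = 75°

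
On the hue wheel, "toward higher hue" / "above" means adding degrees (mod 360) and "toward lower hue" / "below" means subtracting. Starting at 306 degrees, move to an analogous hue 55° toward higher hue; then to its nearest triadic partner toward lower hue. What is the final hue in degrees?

+55° (analog 55° ↑): 306 + 55 = 361 → 361 − 360 = 1°
−120° (triadic ↓): 1 − 120 = -119 → -119 + 360 = 241°

241°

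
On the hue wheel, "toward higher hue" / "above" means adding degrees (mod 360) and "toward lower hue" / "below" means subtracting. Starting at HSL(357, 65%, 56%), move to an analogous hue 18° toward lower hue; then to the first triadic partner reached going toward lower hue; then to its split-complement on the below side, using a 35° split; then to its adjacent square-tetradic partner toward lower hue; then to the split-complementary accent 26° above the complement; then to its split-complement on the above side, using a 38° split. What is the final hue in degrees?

−18° (analog 18° ↓): 357 − 18 = 339°
−120° (triadic ↓): 339 − 120 = 219°
+145° (split-comp 35° ↓): 219 + 145 = 364 → 364 − 360 = 4°
−90° (square ↓): 4 − 90 = -86 → -86 + 360 = 274°
+206° (split-comp 26° ↑): 274 + 206 = 480 → 480 − 360 = 120°
+218° (split-comp 38° ↑): 120 + 218 = 338°

338°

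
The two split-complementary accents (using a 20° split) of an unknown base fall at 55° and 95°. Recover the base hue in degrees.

The accents sit 20° either side of the complement, so the complement is their short-arc midpoint on the wheel.
Short-arc midpoint of 55° and 95°: 75°.
Base is 180° from the complement: 75 − 180 = -105 → -105 + 360 = 255°

255°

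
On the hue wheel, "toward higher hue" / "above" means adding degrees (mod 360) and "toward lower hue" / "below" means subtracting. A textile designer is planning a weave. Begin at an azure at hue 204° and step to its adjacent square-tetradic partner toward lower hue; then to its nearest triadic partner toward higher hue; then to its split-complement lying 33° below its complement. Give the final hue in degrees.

21°

−90° (square ↓): 204 − 90 = 114°
+120° (triadic ↑): 114 + 120 = 234°
+147° (split-comp 33° ↓): 234 + 147 = 381 → 381 − 360 = 21°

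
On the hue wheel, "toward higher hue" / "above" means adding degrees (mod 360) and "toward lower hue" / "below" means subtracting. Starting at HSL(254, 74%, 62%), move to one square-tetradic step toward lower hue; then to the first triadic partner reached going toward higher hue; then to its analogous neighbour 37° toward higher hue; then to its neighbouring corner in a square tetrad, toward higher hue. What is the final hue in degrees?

51°

−90° (square ↓): 254 − 90 = 164°
+120° (triadic ↑): 164 + 120 = 284°
+37° (analog 37° ↑): 284 + 37 = 321°
+90° (square ↑): 321 + 90 = 411 → 411 − 360 = 51°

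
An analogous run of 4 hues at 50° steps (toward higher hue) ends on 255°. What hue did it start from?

105°

3 steps of 50° (toward higher hue) give a net shift of +150°.
Start = end − shift: 255 − 150 = 105°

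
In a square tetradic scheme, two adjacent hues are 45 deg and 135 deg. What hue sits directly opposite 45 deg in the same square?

A square tetradic scheme places four hues 90° apart; opposite corners are 180° apart.
45 + 180 = 225°

225°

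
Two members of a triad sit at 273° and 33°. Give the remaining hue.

153°

A triad spaces three hues 120° apart.
The full set is {33°, 153°, 273°}.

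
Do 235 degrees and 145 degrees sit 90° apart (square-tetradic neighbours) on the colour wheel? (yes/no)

yes

Angular distance: |235 − 145| = 90 = 90°.
90° apart (square-tetradic neighbours) requires 90°.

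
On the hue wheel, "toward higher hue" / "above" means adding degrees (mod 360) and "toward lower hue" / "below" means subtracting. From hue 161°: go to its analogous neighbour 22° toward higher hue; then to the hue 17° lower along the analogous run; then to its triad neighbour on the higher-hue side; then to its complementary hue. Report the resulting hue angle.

106°

+22° (analog 22° ↑): 161 + 22 = 183°
−17° (analog 17° ↓): 183 − 17 = 166°
+120° (triadic ↑): 166 + 120 = 286°
+180° (complement): 286 + 180 = 466 → 466 − 360 = 106°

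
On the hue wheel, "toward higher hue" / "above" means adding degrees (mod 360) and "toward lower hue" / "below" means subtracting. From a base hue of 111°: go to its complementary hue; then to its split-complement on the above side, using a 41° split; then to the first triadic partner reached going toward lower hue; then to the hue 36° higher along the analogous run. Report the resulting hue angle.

68°

111 + 180 = 291°   (complement)
291 + 221 = 512 → 512 − 360 = 152°   (split-comp 41° ↑)
152 − 120 = 32°   (triadic ↓)
32 + 36 = 68°   (analog 36° ↑)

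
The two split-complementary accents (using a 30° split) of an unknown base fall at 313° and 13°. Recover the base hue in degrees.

163°

The accents sit 30° either side of the complement, so the complement is their short-arc midpoint on the wheel.
Short-arc midpoint of 313° and 13°: 343°.
Base is 180° from the complement: 343 − 180 = 163°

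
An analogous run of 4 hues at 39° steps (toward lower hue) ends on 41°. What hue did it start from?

158°

3 steps of 39° (toward lower hue) give a net shift of −117°.
Start = end − shift: 41 + 117 = 158°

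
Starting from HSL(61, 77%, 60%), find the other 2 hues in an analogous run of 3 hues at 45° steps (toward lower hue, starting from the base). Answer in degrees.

Analogous hues sit every 45° along the wheel.
61 − 45 = 16°
61 − 90 = -29 → -29 + 360 = 331°

16° and 331°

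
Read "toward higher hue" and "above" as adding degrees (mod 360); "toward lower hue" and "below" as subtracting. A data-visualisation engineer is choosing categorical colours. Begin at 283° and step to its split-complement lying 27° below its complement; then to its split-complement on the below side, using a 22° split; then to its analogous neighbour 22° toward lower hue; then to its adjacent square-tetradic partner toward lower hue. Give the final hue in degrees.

122°

283 + 153 = 436 → 436 − 360 = 76°   (split-comp 27° ↓)
76 + 158 = 234°   (split-comp 22° ↓)
234 − 22 = 212°   (analog 22° ↓)
212 − 90 = 122°   (square ↓)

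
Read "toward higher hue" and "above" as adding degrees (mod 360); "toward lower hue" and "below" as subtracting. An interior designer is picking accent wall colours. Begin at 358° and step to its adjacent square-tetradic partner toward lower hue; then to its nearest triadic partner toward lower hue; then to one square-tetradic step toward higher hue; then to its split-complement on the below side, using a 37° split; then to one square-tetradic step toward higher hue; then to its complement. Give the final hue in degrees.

square ↓ −90°: 358 − 90 = 268°
triadic ↓ −120°: 268 − 120 = 148°
square ↑ +90°: 148 + 90 = 238°
split-comp 37° ↓ +143°: 238 + 143 = 381 → 381 − 360 = 21°
square ↑ +90°: 21 + 90 = 111°
complement +180°: 111 + 180 = 291°

291°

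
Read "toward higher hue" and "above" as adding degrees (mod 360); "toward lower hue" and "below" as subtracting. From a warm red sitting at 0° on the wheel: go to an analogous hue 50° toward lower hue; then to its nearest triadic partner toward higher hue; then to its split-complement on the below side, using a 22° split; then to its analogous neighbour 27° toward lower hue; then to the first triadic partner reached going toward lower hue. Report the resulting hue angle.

81°

−50° (analog 50° ↓): 0 − 50 = -50 → -50 + 360 = 310°
+120° (triadic ↑): 310 + 120 = 430 → 430 − 360 = 70°
+158° (split-comp 22° ↓): 70 + 158 = 228°
−27° (analog 27° ↓): 228 − 27 = 201°
−120° (triadic ↓): 201 − 120 = 81°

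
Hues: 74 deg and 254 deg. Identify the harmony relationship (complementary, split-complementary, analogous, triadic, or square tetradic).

complementary

Sort the hues: 74°, 254°.
Successive gaps around the wheel: 180°, 180°.
Two hues 180° apart are complementary.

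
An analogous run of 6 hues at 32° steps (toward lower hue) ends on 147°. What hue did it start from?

307°

5 steps of 32° (toward lower hue) give a net shift of −160°.
Start = end − shift: 147 + 160 = 307°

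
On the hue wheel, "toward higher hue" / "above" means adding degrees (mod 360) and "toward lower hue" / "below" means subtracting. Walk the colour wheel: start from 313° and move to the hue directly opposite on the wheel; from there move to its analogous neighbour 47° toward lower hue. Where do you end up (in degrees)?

86°

+180° (complement): 313 + 180 = 493 → 493 − 360 = 133°
−47° (analog 47° ↓): 133 − 47 = 86°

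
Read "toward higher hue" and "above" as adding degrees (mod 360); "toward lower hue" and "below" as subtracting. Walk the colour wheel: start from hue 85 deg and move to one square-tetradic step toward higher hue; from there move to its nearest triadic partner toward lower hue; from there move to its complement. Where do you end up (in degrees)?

+90° (square ↑): 85 + 90 = 175°
−120° (triadic ↓): 175 − 120 = 55°
+180° (complement): 55 + 180 = 235°

235°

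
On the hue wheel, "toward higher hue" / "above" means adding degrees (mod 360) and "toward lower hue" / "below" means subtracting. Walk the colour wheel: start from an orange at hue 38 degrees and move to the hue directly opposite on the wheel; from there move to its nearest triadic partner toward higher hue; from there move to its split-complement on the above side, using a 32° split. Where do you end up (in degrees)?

+180° (complement): 38 + 180 = 218°
+120° (triadic ↑): 218 + 120 = 338°
+212° (split-comp 32° ↑): 338 + 212 = 550 → 550 − 360 = 190°

190°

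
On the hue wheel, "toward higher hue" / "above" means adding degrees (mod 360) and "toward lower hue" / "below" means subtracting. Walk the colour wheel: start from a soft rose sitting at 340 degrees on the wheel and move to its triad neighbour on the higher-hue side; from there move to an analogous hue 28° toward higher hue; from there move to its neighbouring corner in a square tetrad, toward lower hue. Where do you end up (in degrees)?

38°

triadic ↑ +120°: 340 + 120 = 460 → 460 − 360 = 100°
analog 28° ↑ +28°: 100 + 28 = 128°
square ↓ −90°: 128 − 90 = 38°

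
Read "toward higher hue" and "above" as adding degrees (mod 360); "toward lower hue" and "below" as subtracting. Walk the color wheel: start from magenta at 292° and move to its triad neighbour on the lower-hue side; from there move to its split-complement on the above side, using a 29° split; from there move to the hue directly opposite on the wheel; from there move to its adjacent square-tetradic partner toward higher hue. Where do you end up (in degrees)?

291°

−120° (triadic ↓): 292 − 120 = 172°
+209° (split-comp 29° ↑): 172 + 209 = 381 → 381 − 360 = 21°
+180° (complement): 21 + 180 = 201°
+90° (square ↑): 201 + 90 = 291°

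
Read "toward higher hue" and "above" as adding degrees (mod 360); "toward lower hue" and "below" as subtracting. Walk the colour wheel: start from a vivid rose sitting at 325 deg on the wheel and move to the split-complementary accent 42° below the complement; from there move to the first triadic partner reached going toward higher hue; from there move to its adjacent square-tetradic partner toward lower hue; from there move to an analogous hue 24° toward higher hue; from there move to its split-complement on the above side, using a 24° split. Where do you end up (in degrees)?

1°

325 + 138 = 463 → 463 − 360 = 103°   (split-comp 42° ↓)
103 + 120 = 223°   (triadic ↑)
223 − 90 = 133°   (square ↓)
133 + 24 = 157°   (analog 24° ↑)
157 + 204 = 361 → 361 − 360 = 1°   (split-comp 24° ↑)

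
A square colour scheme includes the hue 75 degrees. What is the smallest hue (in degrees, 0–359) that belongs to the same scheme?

75°

A square tetradic scheme places four hues every 90°.
The full set through 75° is {75°, 165°, 255°, 345°}.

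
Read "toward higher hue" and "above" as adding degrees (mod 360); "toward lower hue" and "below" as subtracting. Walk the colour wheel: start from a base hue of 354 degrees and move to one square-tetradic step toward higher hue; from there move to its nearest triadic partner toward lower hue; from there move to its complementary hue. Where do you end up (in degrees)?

144°

+90° (square ↑): 354 + 90 = 444 → 444 − 360 = 84°
−120° (triadic ↓): 84 − 120 = -36 → -36 + 360 = 324°
+180° (complement): 324 + 180 = 504 → 504 − 360 = 144°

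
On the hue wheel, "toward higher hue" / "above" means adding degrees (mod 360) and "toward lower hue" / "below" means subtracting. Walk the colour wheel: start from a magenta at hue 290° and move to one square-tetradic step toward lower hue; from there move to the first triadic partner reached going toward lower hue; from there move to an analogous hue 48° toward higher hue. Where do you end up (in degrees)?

128°

square ↓ −90°: 290 − 90 = 200°
triadic ↓ −120°: 200 − 120 = 80°
analog 48° ↑ +48°: 80 + 48 = 128°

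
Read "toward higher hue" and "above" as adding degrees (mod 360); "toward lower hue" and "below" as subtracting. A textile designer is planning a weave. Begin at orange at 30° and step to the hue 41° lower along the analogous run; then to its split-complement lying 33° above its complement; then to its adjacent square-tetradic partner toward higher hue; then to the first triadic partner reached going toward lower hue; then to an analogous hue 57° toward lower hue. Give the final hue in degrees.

115°

analog 41° ↓ −41°: 30 − 41 = -11 → -11 + 360 = 349°
split-comp 33° ↑ +213°: 349 + 213 = 562 → 562 − 360 = 202°
square ↑ +90°: 202 + 90 = 292°
triadic ↓ −120°: 292 − 120 = 172°
analog 57° ↓ −57°: 172 − 57 = 115°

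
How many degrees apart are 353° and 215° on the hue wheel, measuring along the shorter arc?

|353 − 215| = 138.
138 ≤ 180, so the shorter arc is 138°.

138°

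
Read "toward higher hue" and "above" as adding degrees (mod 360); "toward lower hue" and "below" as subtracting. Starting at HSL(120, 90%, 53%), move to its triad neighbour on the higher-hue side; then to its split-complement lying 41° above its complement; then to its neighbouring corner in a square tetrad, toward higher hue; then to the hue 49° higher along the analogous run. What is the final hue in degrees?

240°

120 + 120 = 240°   (triadic ↑)
240 + 221 = 461 → 461 − 360 = 101°   (split-comp 41° ↑)
101 + 90 = 191°   (square ↑)
191 + 49 = 240°   (analog 49° ↑)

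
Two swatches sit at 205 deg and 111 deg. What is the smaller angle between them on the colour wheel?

94°

|205 − 111| = 94.
94 ≤ 180, so the shorter arc is 94°.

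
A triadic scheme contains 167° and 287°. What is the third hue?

A triad spaces three hues 120° apart.
The full set is {47°, 167°, 287°}.

47°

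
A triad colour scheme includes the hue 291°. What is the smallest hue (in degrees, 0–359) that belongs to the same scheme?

A triad places three hues 120° apart.
The full set through 291° is {51°, 171°, 291°}.

51°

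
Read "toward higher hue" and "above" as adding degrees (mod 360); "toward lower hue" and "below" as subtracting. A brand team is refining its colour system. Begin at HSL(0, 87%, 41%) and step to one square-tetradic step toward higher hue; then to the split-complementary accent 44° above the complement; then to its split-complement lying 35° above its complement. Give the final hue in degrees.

169°

+90° (square ↑): 0 + 90 = 90°
+224° (split-comp 44° ↑): 90 + 224 = 314°
+215° (split-comp 35° ↑): 314 + 215 = 529 → 529 − 360 = 169°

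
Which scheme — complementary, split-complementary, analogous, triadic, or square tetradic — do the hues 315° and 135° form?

complementary

Sort the hues: 135°, 315°.
Successive gaps around the wheel: 180°, 180°.
Two hues 180° apart are complementary.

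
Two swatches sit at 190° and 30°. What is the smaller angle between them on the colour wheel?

160°

|190 − 30| = 160.
160 ≤ 180, so the shorter arc is 160°.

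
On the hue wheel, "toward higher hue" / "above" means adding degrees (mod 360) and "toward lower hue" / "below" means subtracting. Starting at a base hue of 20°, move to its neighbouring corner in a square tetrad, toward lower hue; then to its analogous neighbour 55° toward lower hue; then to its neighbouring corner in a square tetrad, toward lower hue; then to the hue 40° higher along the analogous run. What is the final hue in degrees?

square ↓ −90°: 20 − 90 = -70 → -70 + 360 = 290°
analog 55° ↓ −55°: 290 − 55 = 235°
square ↓ −90°: 235 − 90 = 145°
analog 40° ↑ +40°: 145 + 40 = 185°

185°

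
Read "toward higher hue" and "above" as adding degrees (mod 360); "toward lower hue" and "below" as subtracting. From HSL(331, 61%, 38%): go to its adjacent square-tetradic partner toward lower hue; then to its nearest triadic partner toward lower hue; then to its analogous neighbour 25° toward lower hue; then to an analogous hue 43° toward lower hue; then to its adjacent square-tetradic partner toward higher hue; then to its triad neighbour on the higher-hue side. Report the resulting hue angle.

331 − 90 = 241°   (square ↓)
241 − 120 = 121°   (triadic ↓)
121 − 25 = 96°   (analog 25° ↓)
96 − 43 = 53°   (analog 43° ↓)
53 + 90 = 143°   (square ↑)
143 + 120 = 263°   (triadic ↑)

263°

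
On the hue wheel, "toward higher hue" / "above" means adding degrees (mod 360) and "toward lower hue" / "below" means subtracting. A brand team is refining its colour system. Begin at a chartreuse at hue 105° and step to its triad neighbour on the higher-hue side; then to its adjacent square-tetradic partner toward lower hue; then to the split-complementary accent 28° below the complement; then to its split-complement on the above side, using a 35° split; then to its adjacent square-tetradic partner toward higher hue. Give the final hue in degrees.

105 + 120 = 225°   (triadic ↑)
225 − 90 = 135°   (square ↓)
135 + 152 = 287°   (split-comp 28° ↓)
287 + 215 = 502 → 502 − 360 = 142°   (split-comp 35° ↑)
142 + 90 = 232°   (square ↑)

232°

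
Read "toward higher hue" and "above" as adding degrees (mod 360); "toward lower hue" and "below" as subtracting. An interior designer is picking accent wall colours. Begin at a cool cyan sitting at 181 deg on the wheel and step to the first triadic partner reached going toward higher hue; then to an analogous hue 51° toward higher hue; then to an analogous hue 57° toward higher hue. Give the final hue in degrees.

triadic ↑ +120°: 181 + 120 = 301°
analog 51° ↑ +51°: 301 + 51 = 352°
analog 57° ↑ +57°: 352 + 57 = 409 → 409 − 360 = 49°

49°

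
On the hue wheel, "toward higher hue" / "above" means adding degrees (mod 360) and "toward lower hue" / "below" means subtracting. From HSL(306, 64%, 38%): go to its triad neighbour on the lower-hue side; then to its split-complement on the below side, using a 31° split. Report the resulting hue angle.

triadic ↓ −120°: 306 − 120 = 186°
split-comp 31° ↓ +149°: 186 + 149 = 335°

335°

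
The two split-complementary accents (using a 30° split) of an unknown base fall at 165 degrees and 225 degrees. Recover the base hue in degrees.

The accents sit 30° either side of the complement, so the complement is their short-arc midpoint on the wheel.
Short-arc midpoint of 165° and 225°: 195°.
Base is 180° from the complement: 195 − 180 = 15°

15°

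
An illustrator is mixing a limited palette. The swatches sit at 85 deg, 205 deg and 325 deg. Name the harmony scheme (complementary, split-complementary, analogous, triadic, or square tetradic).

triadic

Sort the hues: 85°, 205°, 325°.
Successive gaps around the wheel: 120°, 120°, 120°.
Three hues equally spaced 120° apart form a triad.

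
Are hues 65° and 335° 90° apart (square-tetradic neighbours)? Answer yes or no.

yes

Angular distance: |65 − 335| = 270; shorter arc = 360 − 270 = 90°.
90° apart (square-tetradic neighbours) requires 90°.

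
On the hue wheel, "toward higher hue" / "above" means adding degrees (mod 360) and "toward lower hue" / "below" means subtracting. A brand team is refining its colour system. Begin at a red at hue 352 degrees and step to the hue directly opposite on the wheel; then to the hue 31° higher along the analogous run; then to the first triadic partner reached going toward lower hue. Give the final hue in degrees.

+180° (complement): 352 + 180 = 532 → 532 − 360 = 172°
+31° (analog 31° ↑): 172 + 31 = 203°
−120° (triadic ↓): 203 − 120 = 83°

83°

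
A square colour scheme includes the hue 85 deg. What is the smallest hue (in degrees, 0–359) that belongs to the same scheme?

A square tetradic scheme places four hues every 90°.
The full set through 85° is {85°, 175°, 265°, 355°}.

85°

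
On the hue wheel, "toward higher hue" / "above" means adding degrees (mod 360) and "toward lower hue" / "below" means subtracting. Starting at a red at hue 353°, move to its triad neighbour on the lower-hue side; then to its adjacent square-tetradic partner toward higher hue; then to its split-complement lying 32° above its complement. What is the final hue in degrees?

triadic ↓ −120°: 353 − 120 = 233°
square ↑ +90°: 233 + 90 = 323°
split-comp 32° ↑ +212°: 323 + 212 = 535 → 535 − 360 = 175°

175°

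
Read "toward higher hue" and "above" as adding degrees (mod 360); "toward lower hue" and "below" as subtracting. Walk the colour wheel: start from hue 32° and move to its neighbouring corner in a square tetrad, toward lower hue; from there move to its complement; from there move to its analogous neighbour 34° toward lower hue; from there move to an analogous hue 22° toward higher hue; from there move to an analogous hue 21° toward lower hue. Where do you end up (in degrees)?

89°

square ↓ −90°: 32 − 90 = -58 → -58 + 360 = 302°
complement +180°: 302 + 180 = 482 → 482 − 360 = 122°
analog 34° ↓ −34°: 122 − 34 = 88°
analog 22° ↑ +22°: 88 + 22 = 110°
analog 21° ↓ −21°: 110 − 21 = 89°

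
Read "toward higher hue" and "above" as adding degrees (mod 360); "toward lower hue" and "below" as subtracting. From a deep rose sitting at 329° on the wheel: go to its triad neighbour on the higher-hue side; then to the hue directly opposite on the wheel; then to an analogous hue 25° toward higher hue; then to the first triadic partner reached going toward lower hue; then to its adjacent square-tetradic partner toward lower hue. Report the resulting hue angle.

triadic ↑ +120°: 329 + 120 = 449 → 449 − 360 = 89°
complement +180°: 89 + 180 = 269°
analog 25° ↑ +25°: 269 + 25 = 294°
triadic ↓ −120°: 294 − 120 = 174°
square ↓ −90°: 174 − 90 = 84°

84°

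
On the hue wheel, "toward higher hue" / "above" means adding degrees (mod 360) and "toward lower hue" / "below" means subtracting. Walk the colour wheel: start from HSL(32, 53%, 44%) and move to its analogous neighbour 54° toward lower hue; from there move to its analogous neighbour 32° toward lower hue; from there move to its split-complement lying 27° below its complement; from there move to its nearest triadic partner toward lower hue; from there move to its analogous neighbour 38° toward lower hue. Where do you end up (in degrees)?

−54° (analog 54° ↓): 32 − 54 = -22 → -22 + 360 = 338°
−32° (analog 32° ↓): 338 − 32 = 306°
+153° (split-comp 27° ↓): 306 + 153 = 459 → 459 − 360 = 99°
−120° (triadic ↓): 99 − 120 = -21 → -21 + 360 = 339°
−38° (analog 38° ↓): 339 − 38 = 301°

301°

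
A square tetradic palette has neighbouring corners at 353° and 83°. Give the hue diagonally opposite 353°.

A square tetradic scheme places four hues 90° apart; opposite corners are 180° apart.
353 + 180 = 533 → 533 − 360 = 173°

173°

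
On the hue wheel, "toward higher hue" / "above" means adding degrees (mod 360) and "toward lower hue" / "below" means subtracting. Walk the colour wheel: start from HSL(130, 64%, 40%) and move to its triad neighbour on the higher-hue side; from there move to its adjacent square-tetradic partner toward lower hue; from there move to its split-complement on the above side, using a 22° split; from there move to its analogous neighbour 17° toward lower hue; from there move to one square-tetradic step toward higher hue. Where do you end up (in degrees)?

75°

triadic ↑ +120°: 130 + 120 = 250°
square ↓ −90°: 250 − 90 = 160°
split-comp 22° ↑ +202°: 160 + 202 = 362 → 362 − 360 = 2°
analog 17° ↓ −17°: 2 − 17 = -15 → -15 + 360 = 345°
square ↑ +90°: 345 + 90 = 435 → 435 − 360 = 75°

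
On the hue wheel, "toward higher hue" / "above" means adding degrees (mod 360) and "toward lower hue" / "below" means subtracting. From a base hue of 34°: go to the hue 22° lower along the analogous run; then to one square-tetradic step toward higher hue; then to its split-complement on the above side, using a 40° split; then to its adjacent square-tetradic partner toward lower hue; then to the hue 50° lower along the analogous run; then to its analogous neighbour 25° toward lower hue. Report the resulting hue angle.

analog 22° ↓ −22°: 34 − 22 = 12°
square ↑ +90°: 12 + 90 = 102°
split-comp 40° ↑ +220°: 102 + 220 = 322°
square ↓ −90°: 322 − 90 = 232°
analog 50° ↓ −50°: 232 − 50 = 182°
analog 25° ↓ −25°: 182 − 25 = 157°

157°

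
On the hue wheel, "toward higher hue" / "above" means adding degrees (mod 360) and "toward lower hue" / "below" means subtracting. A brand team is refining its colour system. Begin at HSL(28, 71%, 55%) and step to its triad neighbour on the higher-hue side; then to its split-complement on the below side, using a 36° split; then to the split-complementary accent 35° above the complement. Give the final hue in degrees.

triadic ↑ +120°: 28 + 120 = 148°
split-comp 36° ↓ +144°: 148 + 144 = 292°
split-comp 35° ↑ +215°: 292 + 215 = 507 → 507 − 360 = 147°

147°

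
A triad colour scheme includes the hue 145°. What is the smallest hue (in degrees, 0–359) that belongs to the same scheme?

25°

A triad places three hues 120° apart.
The full set through 145° is {25°, 145°, 265°}.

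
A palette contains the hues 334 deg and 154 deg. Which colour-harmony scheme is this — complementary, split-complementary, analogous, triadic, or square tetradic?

Sort the hues: 154°, 334°.
Successive gaps around the wheel: 180°, 180°.
Two hues 180° apart are complementary.

complementary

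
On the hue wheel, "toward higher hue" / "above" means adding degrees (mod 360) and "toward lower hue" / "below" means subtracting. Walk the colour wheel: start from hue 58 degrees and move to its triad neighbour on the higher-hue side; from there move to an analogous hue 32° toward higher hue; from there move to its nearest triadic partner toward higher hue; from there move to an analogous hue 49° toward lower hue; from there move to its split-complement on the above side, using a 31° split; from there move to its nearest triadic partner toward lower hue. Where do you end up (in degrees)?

12°

58 + 120 = 178°   (triadic ↑)
178 + 32 = 210°   (analog 32° ↑)
210 + 120 = 330°   (triadic ↑)
330 − 49 = 281°   (analog 49° ↓)
281 + 211 = 492 → 492 − 360 = 132°   (split-comp 31° ↑)
132 − 120 = 12°   (triadic ↓)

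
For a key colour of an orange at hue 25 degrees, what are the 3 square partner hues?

115°, 205°, and 295°

A square tetradic scheme places four hues every 90°.
25 + 90 = 115°
25 + 180 = 205°
25 + 270 = 295°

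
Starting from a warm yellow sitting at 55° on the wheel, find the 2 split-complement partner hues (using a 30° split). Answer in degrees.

Complement of 55°: 55 + 180 = 235°
235 − 30 = 205°
235 + 30 = 265°

205° and 265°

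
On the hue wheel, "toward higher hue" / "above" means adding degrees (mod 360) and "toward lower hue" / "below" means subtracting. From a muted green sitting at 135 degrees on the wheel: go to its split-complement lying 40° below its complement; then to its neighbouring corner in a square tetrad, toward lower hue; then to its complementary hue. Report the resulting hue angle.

135 + 140 = 275°   (split-comp 40° ↓)
275 − 90 = 185°   (square ↓)
185 + 180 = 365 → 365 − 360 = 5°   (complement)

5°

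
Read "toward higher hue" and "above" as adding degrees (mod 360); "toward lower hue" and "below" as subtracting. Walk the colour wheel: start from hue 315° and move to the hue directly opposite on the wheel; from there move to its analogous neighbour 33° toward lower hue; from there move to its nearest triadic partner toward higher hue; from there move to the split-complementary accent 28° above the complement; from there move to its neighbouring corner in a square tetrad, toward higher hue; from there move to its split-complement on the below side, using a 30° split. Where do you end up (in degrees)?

315 + 180 = 495 → 495 − 360 = 135°   (complement)
135 − 33 = 102°   (analog 33° ↓)
102 + 120 = 222°   (triadic ↑)
222 + 208 = 430 → 430 − 360 = 70°   (split-comp 28° ↑)
70 + 90 = 160°   (square ↑)
160 + 150 = 310°   (split-comp 30° ↓)

310°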